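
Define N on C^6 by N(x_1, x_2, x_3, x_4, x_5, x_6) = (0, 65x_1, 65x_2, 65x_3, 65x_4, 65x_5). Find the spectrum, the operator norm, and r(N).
sigma(N) = {0}; ||N|| = 65; r(N) = 0. (N is nilpotent with N^6 = 0.)

On C^6, N is a strictly lower-triangular matrix with 65 on the subdiagonal and zeros elsewhere, so its characteristic polynomial is lambda^6 and every eigenvalue is 0: sigma(N) = {0}. For the operator norm, N e_i = 65e_{i+1} for i = 1, ..., 5 and N e_6 = 0, so the singular values of N are 65 (with multiplicity 5) and 0; hence ||N|| = 65. The spectral radius r(N) = max|lambda| = 0. Note ||N|| > r(N) — characteristic of non-normal nilpotent operators. Indeed N^6 = 0.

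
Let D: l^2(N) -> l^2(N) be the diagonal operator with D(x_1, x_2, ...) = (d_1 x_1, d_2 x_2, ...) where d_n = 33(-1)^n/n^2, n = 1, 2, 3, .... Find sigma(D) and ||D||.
sigma(D) = {33(-1)^n/n^2 : n ≥ 1} ∪ {0}; ||D|| = 33

A bounded diagonal operator on l^2 with diagonal entries d_n has spectrum equal to the closure of {d_n : n ≥ 1}: every d_n is an eigenvalue (with eigenvector e_n), so {d_n} ⊂ sigma(D); the spectrum is closed, so its closure is too; and for lambda not in the closure, (D - lambda I) has bounded inverse (the diagonal entries 1/(d_n - lambda) are bounded). For our sequence d_n = 33(-1)^n/n^2, n = 1, 2, 3, ...:
  - {d_n} = {33(-1)^n/n^2 : n ≥ 1}; the only limit point is 0
  - closure = {33(-1)^n/n^2 : n ≥ 1} ∪ {0}
For the norm: a diagonal operator has ||D|| = sup_n |d_n|. Here |d_n| = 33/n^2 is decreasing, so sup_n |d_n| = |d_1| = 33. So ||D|| = 33.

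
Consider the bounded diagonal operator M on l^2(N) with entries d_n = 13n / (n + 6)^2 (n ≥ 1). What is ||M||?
||M|| = 13/24 (attained at n = 6)

For M diagonal, ||M|| = sup_n |d_n|. Treat f(x) = 13x / (x + 6)^2 for real x > 0. By the quotient rule, f'(x) = 13(6 - x)/(x + 6)^3, which is positive for x < 6 and negative for x > 6. So f has a unique maximum at x = 6, and since 6 is a positive integer, the supremum over n ≥ 1 is attained at n = 6: d_6 = 13·6/(6 + 6)^2 = 13·6/144 = 13/24. Hence ||M|| = 13/24.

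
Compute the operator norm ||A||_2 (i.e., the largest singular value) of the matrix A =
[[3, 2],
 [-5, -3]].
||A||_2 = sqrt((47 + sqrt(2205))/2) ≈ 6.8541 (= sqrt(largest eigenvalue of A^T A))

||A||_2 = sigma_max(A) = sqrt(lambda_max(A^T A)). Form the symmetric matrix M = A^T A =
[[34, 21],
 [21, 13]].
Its characteristic polynomial (trace, determinant of M give the coefficients) is
  p(λ) = det(λ I - M) = λ^2 - 47λ + 1.
For λ^2 - 47λ + 1 the discriminant is 2205. It is nonnegative but not a perfect square, so the roots are real and irrational: λ = (47 ± sqrt(2205))/2 ≈ 46.9787, 0.0213.
So the eigenvalues of A^T A are ≈ 0.0213, 46.9787 (all ≥ 0, as they must be for A^T A). The largest is λ_max = (47 + sqrt(2205))/2 ≈ 46.9787, hence ||A||_2 = sqrt(λ_max) = sqrt((47 + sqrt(2205))/2) ≈ 6.8541.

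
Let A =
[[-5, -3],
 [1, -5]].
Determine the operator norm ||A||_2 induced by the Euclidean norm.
||A||_2 = sqrt((60 + sqrt(464))/2) ≈ 6.3852 (= sqrt(largest eigenvalue of A^T A))

||A||_2 = sigma_max(A) = sqrt(lambda_max(A^T A)). Form the symmetric matrix M = A^T A =
[[26, 10],
 [10, 34]].
Its characteristic polynomial (trace, determinant of M give the coefficients) is
  p(λ) = det(λ I - M) = λ^2 - 60λ + 784.
For λ^2 - 60λ + 784 the discriminant is 464. It is nonnegative but not a perfect square, so the roots are real and irrational: λ = (60 ± sqrt(464))/2 ≈ 40.7703, 19.2297.
So the eigenvalues of A^T A are ≈ 19.2297, 40.7703 (all ≥ 0, as they must be for A^T A). The largest is λ_max = (60 + sqrt(464))/2 ≈ 40.7703, hence ||A||_2 = sqrt(λ_max) = sqrt((60 + sqrt(464))/2) ≈ 6.3852.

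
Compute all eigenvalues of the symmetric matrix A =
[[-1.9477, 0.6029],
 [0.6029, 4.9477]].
sigma(A) ≈ {-2, 5}

A is real symmetric, so its spectrum consists of real eigenvalues. Expanding the characteristic polynomial of the displayed matrix gives
  det(λ I - A) = p(λ) = λ^2 + (-3)λ + (-10).
Solving p(λ) = 0 yields eigenvalues ≈ -2, 5. (A is shown rounded to 4 decimals, so these recover the underlying integer eigenvalues to within that precision.)
Verification: the trace of A = 3 equals the sum of eigenvalues 3, and det(A) ≈ -10.0001 matches the eigenvalue product -10.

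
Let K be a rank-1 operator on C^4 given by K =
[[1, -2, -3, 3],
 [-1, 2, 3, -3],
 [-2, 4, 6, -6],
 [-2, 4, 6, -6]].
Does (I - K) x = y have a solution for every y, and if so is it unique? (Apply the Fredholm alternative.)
(I - K) is invertible (det(I - K) = -2 ≠ 0), so for every y in C^4 the equation (I - K) x = y has a unique solution.

K has rank 1, so it is an outer product K = u v^T: every row of K is a multiple of one row vector. Reading off the entries, u = (-1, 1, 2, 2) and v = (-1, 2, 3, -3) (row i of K equals u_i·v^T). A rank-one matrix u v^T satisfies K u = u (v·u) and kills the (3)-dimensional subspace v^⊥, so its characteristic polynomial is lambda^3 (lambda - v·u) with v·u = tr K = 3. Hence the eigenvalues of I - K are 1 (multiplicity 3) and 1 - (3) = -2, so det(I - K) = -2. (Direct check: I - K =
[[0, 2, 3, -3],
 [1, -1, -3, 3],
 [2, -4, -5, 6],
 [2, -4, -6, 7]]
has determinant -2.) The finite-dimensional Fredholm alternative says: either (I - K) is invertible, or ker(I - K) ≠ {0} and then range(I - K) = ker((I - K)^*)^⊥, with dim ker(I - K) = dim ker((I - K)^*). Since det(I - K) ≠ 0, 1 is not an eigenvalue of K and ker(I - K) = {0}, so we are in the first case: for every y there is a unique x = (I - K)^(-1) y. Explicitly, by the Sherman–Morrison formula, (I - u v^T)^(-1) = I + u v^T/(1 - v·u), i.e. (I - K)^(-1) = I + K/(-2).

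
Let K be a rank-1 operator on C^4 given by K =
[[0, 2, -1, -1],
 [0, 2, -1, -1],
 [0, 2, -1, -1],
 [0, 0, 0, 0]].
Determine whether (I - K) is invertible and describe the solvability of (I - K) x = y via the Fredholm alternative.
(I - K) is singular (det(I - K) = 0, i.e. 1 ∈ sigma(K)). (I - K) x = y is solvable iff y ⊥ ker((I - K)^*) = span{(0, 2, -1, -1)}, i.e. iff 2y_2 - y_3 - y_4 = 0. When solvable, the solutions are x = y + c·(1, 1, 1, 0), c arbitrary (ker(I - K) = span{(1, 1, 1, 0)}, dimension 1).

K has rank 1, so it is an outer product K = u v^T: every row of K is a multiple of one row vector. Reading off the entries, u = (1, 1, 1, 0) and v = (0, 2, -1, -1) (row i of K equals u_i·v^T). A rank-one matrix u v^T satisfies K u = u (v·u) and kills the (3)-dimensional subspace v^⊥, so its characteristic polynomial is lambda^3 (lambda - v·u) with v·u = tr K = 1. Hence the eigenvalues of I - K are 1 (multiplicity 3) and 1 - (1) = 0, so det(I - K) = 0. (Direct check: I - K =
[[1, -2, 1, 1],
 [0, -1, 1, 1],
 [0, -2, 2, 1],
 [0, 0, 0, 1]]
has determinant 0.) So 1 is an eigenvalue of K and (I - K) is not invertible. The finite-dimensional Fredholm alternative says: either (I - K) is invertible, or ker(I - K) ≠ {0} and then range(I - K) = ker((I - K)^*)^⊥, with dim ker(I - K) = dim ker((I - K)^*). We are in the second case, so we need both kernels. Kernel of I - K: (I - K) u = u - u (v·u) = u - u = 0, so ker(I - K) = span{u} = span{(1, 1, 1, 0)} (it is exactly 1-dimensional because rank(I - K) = 3). Kernel of the adjoint: K is real, so (I - K)^* = I - K^T = I - v u^T, and (I - v u^T) v = v - v (u·v) = 0; hence ker((I - K)^*) = span{v} = span{(0, 2, -1, -1)}. Therefore (I - K) x = y is solvable iff <y, v> = 0, i.e. iff 2y_2 - y_3 - y_4 = 0. When this holds, K y = u (v·y) = 0, so (I - K) y = y and x = y is a particular solution; the full solution set is the line x = y + c·u = y + c·(1, 1, 1, 0), c ∈ C.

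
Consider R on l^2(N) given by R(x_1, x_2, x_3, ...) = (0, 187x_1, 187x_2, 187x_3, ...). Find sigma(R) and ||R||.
sigma(R) = closed disk {z in C : |z| ≤ 187}; ||R|| = 187

Note R = 187·U where U is the unit right shift (U x)_k = x_{k-1} (with x_0 := 0); so ||R|| = 187||U|| and sigma(R) = 187·sigma(U). ||R x||^2 = sum_{k≥1} |187x_k|^2 = 34969||x||^2, so ||R|| = 187 and sigma(R) ⊂ {|z| ≤ 187}. For any |lambda| < 187, the equation (R - lambda I) x = 0 forces x_1 = 0, then 187x_k = lambda x_{k+1} ⇒ x = 0, so R has no eigenvalues. But (R - lambda I) is not surjective for |lambda| < 187: solving (R - lambda I) x = e_1 would require x_n proportional to (lambda/187)^(-n), which is not in l^2. So every |lambda| < 187 lies in the residual spectrum. The boundary |lambda| = 187 is in the approximate point spectrum (the spectrum is closed). Hence sigma(R) is the closed disk of radius 187.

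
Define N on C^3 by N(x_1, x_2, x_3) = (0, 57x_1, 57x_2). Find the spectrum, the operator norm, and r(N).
sigma(N) = {0}; ||N|| = 57; r(N) = 0. (N is nilpotent with N^3 = 0.)

On C^3, N is a strictly lower-triangular matrix with 57 on the subdiagonal and zeros elsewhere, so its characteristic polynomial is lambda^3 and every eigenvalue is 0: sigma(N) = {0}. For the operator norm, N e_i = 57e_{i+1} for i = 1, ..., 2 and N e_3 = 0, so the singular values of N are 57 (with multiplicity 2) and 0; hence ||N|| = 57. The spectral radius r(N) = max|lambda| = 0. Note ||N|| > r(N) — characteristic of non-normal nilpotent operators. Indeed N^3 = 0.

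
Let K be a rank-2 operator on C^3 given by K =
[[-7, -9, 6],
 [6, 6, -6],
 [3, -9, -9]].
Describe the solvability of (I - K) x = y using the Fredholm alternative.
(I - K) is invertible (det(I - K) = -40 ≠ 0), so for every y in C^3 the equation (I - K) x = y has a unique solution.

K has rank 2 and factors as K = U V^T = u1 v1^T + u2 v2^T with u1 = (-2, 2, 3), v1 = (2, 0, -3), u2 = (3, -2, 3), v2 = (-1, -3, 0) (multiplying out reproduces the displayed K). The nonzero eigenvalues of U V^T coincide with those of the 2 x 2 matrix G = V^T U = [[v1·u1, v1·u2], [v2·u1, v2·u2]] = [[-13, -3], [-4, 3]], and by the Sylvester determinant identity det(I_3 - U V^T) = det(I_2 - V^T U) = det([[14, 3], [4, -2]]) = (14)(-2) - (3)(4) = -40. (Direct check: I - K =
[[8, 9, -6],
 [-6, -5, 6],
 [-3, 9, 10]]
has determinant -40.) The finite-dimensional Fredholm alternative says: either (I - K) is invertible, or ker(I - K) ≠ {0} and then range(I - K) = ker((I - K)^*)^⊥, with dim ker(I - K) = dim ker((I - K)^*). Since det(I - K) ≠ 0, 1 is not an eigenvalue of K and ker(I - K) = {0}, so we are in the first case: for every y there is a unique x = (I - K)^(-1) y. (Explicitly, by the Woodbury identity, (I - U V^T)^(-1) = I + U (I_2 - G)^(-1) V^T.)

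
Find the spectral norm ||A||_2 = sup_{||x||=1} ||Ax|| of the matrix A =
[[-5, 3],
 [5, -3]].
||A||_2 = sqrt(68) ≈ 8.2462 (= sqrt(largest eigenvalue of A^T A))

||A||_2 = sigma_max(A) = sqrt(lambda_max(A^T A)). Form the symmetric matrix M = A^T A =
[[50, -30],
 [-30, 18]].
Its characteristic polynomial (trace, determinant of M give the coefficients) is
  p(λ) = det(λ I - M) = λ^2 - 68λ.
For λ^2 - 68λ the discriminant is 4624. It is a perfect square (68^2), so the roots are rational: λ = (68 ± 68)/2 = 68, 0.
So the eigenvalues of A^T A are ≈ 0, 68 (all ≥ 0, as they must be for A^T A). The largest is λ_max = 68, hence ||A||_2 = sqrt(λ_max) = sqrt(68) ≈ 8.2462.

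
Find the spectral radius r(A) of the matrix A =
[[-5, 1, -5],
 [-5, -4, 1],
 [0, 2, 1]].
r(A) ≈ 6.1131

The eigenvalues of A are the roots of its characteristic polynomial. With M = A (coefficients from the trace, the sum of principal 2x2 minors, and det A):
  p(λ) = det(λ I - M) = λ^3 + 8λ^2 + 14λ - 85.
No integer candidate from the rational root theorem (±divisors of 85) is a root, so the roots are irrational. The cubic discriminant is Δ = -190787 < 0, so there is one real root and a complex-conjugate pair. p(2) = -17 and p(3) = 56 have opposite signs, so a root lies in (2, 3); Newton's method refines it to λ ≈ 2.2746. Dividing out (λ - (2.2746)) leaves approximately λ^2 + 10.2746λ + 37.37. For λ^2 + 10.2746λ + 37.37 the discriminant is -43.9136. It is negative, so the remaining roots are the complex-conjugate pair λ ≈ -5.1373 ± 3.3134i. Their product equals the constant term, so |λ|^2 ≈ 37.37 and |λ| ≈ 6.1131.
Thus the eigenvalues (to 4 decimals) are 2.2746 (modulus 2.2746); -5.1373 ± 3.3134i (modulus 6.1131). The spectral radius is the largest modulus: r(A) ≈ 6.1131. (Cross-check: r(A) ≤ ||A||_2 ≈ 7.9919; equality holds whenever A is normal, though it can also hold for some non-normal A.)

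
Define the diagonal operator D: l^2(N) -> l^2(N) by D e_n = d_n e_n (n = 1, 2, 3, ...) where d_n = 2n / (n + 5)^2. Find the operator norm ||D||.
||D|| = 1/10 (attained at n = 5)

For D diagonal, ||D|| = sup_n |d_n|. Treat f(x) = 2x / (x + 5)^2 for real x > 0. By the quotient rule, f'(x) = 2(5 - x)/(x + 5)^3, which is positive for x < 5 and negative for x > 5. So f has a unique maximum at x = 5, and since 5 is a positive integer, the supremum over n ≥ 1 is attained at n = 5: d_5 = 2·5/(5 + 5)^2 = 2·5/100 = 1/10. Hence ||D|| = 1/10.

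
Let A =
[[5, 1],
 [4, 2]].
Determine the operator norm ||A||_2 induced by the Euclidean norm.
||A||_2 = sqrt((46 + sqrt(1972))/2) ≈ 6.7234 (= sqrt(largest eigenvalue of A^T A))

||A||_2 = sigma_max(A) = sqrt(lambda_max(A^T A)). Form the symmetric matrix M = A^T A =
[[41, 13],
 [13, 5]].
Its characteristic polynomial (trace, determinant of M give the coefficients) is
  p(λ) = det(λ I - M) = λ^2 - 46λ + 36.
For λ^2 - 46λ + 36 the discriminant is 1972. It is nonnegative but not a perfect square, so the roots are real and irrational: λ = (46 ± sqrt(1972))/2 ≈ 45.2036, 0.7964.
So the eigenvalues of A^T A are ≈ 0.7964, 45.2036 (all ≥ 0, as they must be for A^T A). The largest is λ_max = (46 + sqrt(1972))/2 ≈ 45.2036, hence ||A||_2 = sqrt(λ_max) = sqrt((46 + sqrt(1972))/2) ≈ 6.7234.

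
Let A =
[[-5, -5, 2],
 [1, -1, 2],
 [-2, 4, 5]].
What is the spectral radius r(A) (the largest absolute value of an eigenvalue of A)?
r(A) ≈ 6.0617

The eigenvalues of A are the roots of its characteristic polynomial. With M = A (coefficients from the trace, the sum of principal 2x2 minors, and det A):
  p(λ) = det(λ I - M) = λ^3 + λ^2 - 24λ - 114.
No integer candidate from the rational root theorem (±divisors of 114) is a root, so the roots are irrational. The cubic discriminant is Δ = -245316 < 0, so there is one real root and a complex-conjugate pair. p(6) = -6 and p(7) = 110 have opposite signs, so a root lies in (6, 7); Newton's method refines it to λ ≈ 6.0617. Dividing out (λ - (6.0617)) leaves approximately λ^2 + 7.0617λ + 18.8065. For λ^2 + 7.0617λ + 18.8065 the discriminant is -25.3577. It is negative, so the remaining roots are the complex-conjugate pair λ ≈ -3.5309 ± 2.5178i. Their product equals the constant term, so |λ|^2 ≈ 18.8065 and |λ| ≈ 4.3366.
Thus the eigenvalues (to 4 decimals) are 6.0617 (modulus 6.0617); -3.5309 ± 2.5178i (modulus 4.3366). The spectral radius is the largest modulus: r(A) ≈ 6.0617. (Cross-check: r(A) ≤ ||A||_2 ≈ 7.3718; equality holds whenever A is normal, though it can also hold for some non-normal A.)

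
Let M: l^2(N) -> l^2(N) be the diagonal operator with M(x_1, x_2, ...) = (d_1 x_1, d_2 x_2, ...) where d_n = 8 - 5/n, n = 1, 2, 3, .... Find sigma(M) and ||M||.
sigma(M) = {8 - 5/n : n ≥ 1} ∪ {8}; ||M|| = 8

A bounded diagonal operator on l^2 with diagonal entries d_n has spectrum equal to the closure of {d_n : n ≥ 1}: every d_n is an eigenvalue (with eigenvector e_n), so {d_n} ⊂ sigma(M); the spectrum is closed, so its closure is too; and for lambda not in the closure, (M - lambda I) has bounded inverse (the diagonal entries 1/(d_n - lambda) are bounded). For our sequence d_n = 8 - 5/n, n = 1, 2, 3, ...:
  - {d_n} = {8 - 5/n : n ≥ 1}; the only limit point is 8
  - closure = {8 - 5/n : n ≥ 1} ∪ {8}
For the norm: a diagonal operator has ||M|| = sup_n |d_n|. Here d_n = 8 - 5/n increases monotonically from d_1 = 3 toward 8, with all terms in [3, 8); so sup_n |d_n| = 8 (the supremum is the limit, not attained). So ||M|| = 8.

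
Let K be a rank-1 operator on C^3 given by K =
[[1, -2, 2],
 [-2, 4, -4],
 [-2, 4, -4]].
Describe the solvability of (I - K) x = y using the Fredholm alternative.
(I - K) is singular (det(I - K) = 0, i.e. 1 ∈ sigma(K)). (I - K) x = y is solvable iff y ⊥ ker((I - K)^*) = span{(1, -2, 2)}, i.e. iff y_1 - 2y_2 + 2y_3 = 0. When solvable, the solutions are x = y + c·(1, -2, -2), c arbitrary (ker(I - K) = span{(1, -2, -2)}, dimension 1).

K has rank 1, so it is an outer product K = u v^T: every row of K is a multiple of one row vector. Reading off the entries, u = (1, -2, -2) and v = (1, -2, 2) (row i of K equals u_i·v^T). A rank-one matrix u v^T satisfies K u = u (v·u) and kills the (2)-dimensional subspace v^⊥, so its characteristic polynomial is lambda^2 (lambda - v·u) with v·u = tr K = 1. Hence the eigenvalues of I - K are 1 (multiplicity 2) and 1 - (1) = 0, so det(I - K) = 0. (Direct check: I - K =
[[0, 2, -2],
 [2, -3, 4],
 [2, -4, 5]]
has determinant 0.) So 1 is an eigenvalue of K and (I - K) is not invertible. The finite-dimensional Fredholm alternative says: either (I - K) is invertible, or ker(I - K) ≠ {0} and then range(I - K) = ker((I - K)^*)^⊥, with dim ker(I - K) = dim ker((I - K)^*). We are in the second case, so we need both kernels. Kernel of I - K: (I - K) u = u - u (v·u) = u - u = 0, so ker(I - K) = span{u} = span{(1, -2, -2)} (it is exactly 1-dimensional because rank(I - K) = 2). Kernel of the adjoint: K is real, so (I - K)^* = I - K^T = I - v u^T, and (I - v u^T) v = v - v (u·v) = 0; hence ker((I - K)^*) = span{v} = span{(1, -2, 2)}. Therefore (I - K) x = y is solvable iff <y, v> = 0, i.e. iff y_1 - 2y_2 + 2y_3 = 0. When this holds, K y = u (v·y) = 0, so (I - K) y = y and x = y is a particular solution; the full solution set is the line x = y + c·u = y + c·(1, -2, -2), c ∈ C.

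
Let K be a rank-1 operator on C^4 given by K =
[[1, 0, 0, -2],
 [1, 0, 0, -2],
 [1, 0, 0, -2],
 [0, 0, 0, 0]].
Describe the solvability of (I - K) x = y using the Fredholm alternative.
(I - K) is singular (det(I - K) = 0, i.e. 1 ∈ sigma(K)). (I - K) x = y is solvable iff y ⊥ ker((I - K)^*) = span{(1, 0, 0, -2)}, i.e. iff y_1 - 2y_4 = 0. When solvable, the solutions are x = y + c·(1, 1, 1, 0), c arbitrary (ker(I - K) = span{(1, 1, 1, 0)}, dimension 1).

K has rank 1, so it is an outer product K = u v^T: every row of K is a multiple of one row vector. Reading off the entries, u = (1, 1, 1, 0) and v = (1, 0, 0, -2) (row i of K equals u_i·v^T). A rank-one matrix u v^T satisfies K u = u (v·u) and kills the (3)-dimensional subspace v^⊥, so its characteristic polynomial is lambda^3 (lambda - v·u) with v·u = tr K = 1. Hence the eigenvalues of I - K are 1 (multiplicity 3) and 1 - (1) = 0, so det(I - K) = 0. (Direct check: I - K =
[[0, 0, 0, 2],
 [-1, 1, 0, 2],
 [-1, 0, 1, 2],
 [0, 0, 0, 1]]
has determinant 0.) So 1 is an eigenvalue of K and (I - K) is not invertible. The finite-dimensional Fredholm alternative says: either (I - K) is invertible, or ker(I - K) ≠ {0} and then range(I - K) = ker((I - K)^*)^⊥, with dim ker(I - K) = dim ker((I - K)^*). We are in the second case, so we need both kernels. Kernel of I - K: (I - K) u = u - u (v·u) = u - u = 0, so ker(I - K) = span{u} = span{(1, 1, 1, 0)} (it is exactly 1-dimensional because rank(I - K) = 3). Kernel of the adjoint: K is real, so (I - K)^* = I - K^T = I - v u^T, and (I - v u^T) v = v - v (u·v) = 0; hence ker((I - K)^*) = span{v} = span{(1, 0, 0, -2)}. Therefore (I - K) x = y is solvable iff <y, v> = 0, i.e. iff y_1 - 2y_4 = 0. When this holds, K y = u (v·y) = 0, so (I - K) y = y and x = y is a particular solution; the full solution set is the line x = y + c·u = y + c·(1, 1, 1, 0), c ∈ C.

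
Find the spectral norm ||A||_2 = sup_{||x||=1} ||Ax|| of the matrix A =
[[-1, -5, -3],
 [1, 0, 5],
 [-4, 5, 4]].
||A||_2 ≈ 9.421 (= sqrt(largest eigenvalue of A^T A))

||A||_2 = sigma_max(A) = sqrt(lambda_max(A^T A)). Form the symmetric matrix M = A^T A =
[[18, -15, -8],
 [-15, 50, 35],
 [-8, 35, 50]].
Its characteristic polynomial (trace, sum of principal 2x2 minors, determinant of M give the coefficients) is
  p(λ) = det(λ I - M) = λ^3 - 118λ^2 + 2786λ - 16900.
No integer candidate from the rational root theorem (±divisors of 16900) is a root, so the roots are irrational. The cubic discriminant is Δ = 2802501280 > 0, so there are three distinct real roots. p(9) = -655 and p(10) = 160 have opposite signs, so a root lies in (9, 10); Newton's method refines it to λ ≈ 9.7852. p(19) = 295 and p(20) = -380 have opposite signs, so a root lies in (19, 20); Newton's method refines it to λ ≈ 19.4589. p(88) = -4052 and p(89) = 1345 have opposite signs, so a root lies in (88, 89); Newton's method refines it to λ ≈ 88.7558. Check (Vieta): the three roots sum to 118, matching tr M = 118.
So the eigenvalues of A^T A are ≈ 9.7852, 19.4589, 88.7558 (all ≥ 0, as they must be for A^T A). The largest is λ_max ≈ 88.7558, hence ||A||_2 = sqrt(λ_max) ≈ 9.421.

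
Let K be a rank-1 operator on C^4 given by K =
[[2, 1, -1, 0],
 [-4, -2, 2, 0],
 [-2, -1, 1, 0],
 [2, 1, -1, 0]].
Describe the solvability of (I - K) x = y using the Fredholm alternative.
(I - K) is singular (det(I - K) = 0, i.e. 1 ∈ sigma(K)). (I - K) x = y is solvable iff y ⊥ ker((I - K)^*) = span{(2, 1, -1, 0)}, i.e. iff 2y_1 + y_2 - y_3 = 0. When solvable, the solutions are x = y + c·(1, -2, -1, 1), c arbitrary (ker(I - K) = span{(1, -2, -1, 1)}, dimension 1).

K has rank 1, so it is an outer product K = u v^T: every row of K is a multiple of one row vector. Reading off the entries, u = (1, -2, -1, 1) and v = (2, 1, -1, 0) (row i of K equals u_i·v^T). A rank-one matrix u v^T satisfies K u = u (v·u) and kills the (3)-dimensional subspace v^⊥, so its characteristic polynomial is lambda^3 (lambda - v·u) with v·u = tr K = 1. Hence the eigenvalues of I - K are 1 (multiplicity 3) and 1 - (1) = 0, so det(I - K) = 0. (Direct check: I - K =
[[-1, -1, 1, 0],
 [4, 3, -2, 0],
 [2, 1, 0, 0],
 [-2, -1, 1, 1]]
has determinant 0.) So 1 is an eigenvalue of K and (I - K) is not invertible. The finite-dimensional Fredholm alternative says: either (I - K) is invertible, or ker(I - K) ≠ {0} and then range(I - K) = ker((I - K)^*)^⊥, with dim ker(I - K) = dim ker((I - K)^*). We are in the second case, so we need both kernels. Kernel of I - K: (I - K) u = u - u (v·u) = u - u = 0, so ker(I - K) = span{u} = span{(1, -2, -1, 1)} (it is exactly 1-dimensional because rank(I - K) = 3). Kernel of the adjoint: K is real, so (I - K)^* = I - K^T = I - v u^T, and (I - v u^T) v = v - v (u·v) = 0; hence ker((I - K)^*) = span{v} = span{(2, 1, -1, 0)}. Therefore (I - K) x = y is solvable iff <y, v> = 0, i.e. iff 2y_1 + y_2 - y_3 = 0. When this holds, K y = u (v·y) = 0, so (I - K) y = y and x = y is a particular solution; the full solution set is the line x = y + c·u = y + c·(1, -2, -1, 1), c ∈ C.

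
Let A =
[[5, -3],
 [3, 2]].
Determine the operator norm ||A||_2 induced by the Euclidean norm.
||A||_2 = sqrt((47 + sqrt(765))/2) ≈ 6.1098 (= sqrt(largest eigenvalue of A^T A))

||A||_2 = sigma_max(A) = sqrt(lambda_max(A^T A)). Form the symmetric matrix M = A^T A =
[[34, -9],
 [-9, 13]].
Its characteristic polynomial (trace, determinant of M give the coefficients) is
  p(λ) = det(λ I - M) = λ^2 - 47λ + 361.
For λ^2 - 47λ + 361 the discriminant is 765. It is nonnegative but not a perfect square, so the roots are real and irrational: λ = (47 ± sqrt(765))/2 ≈ 37.3293, 9.6707.
So the eigenvalues of A^T A are ≈ 9.6707, 37.3293 (all ≥ 0, as they must be for A^T A). The largest is λ_max = (47 + sqrt(765))/2 ≈ 37.3293, hence ||A||_2 = sqrt(λ_max) = sqrt((47 + sqrt(765))/2) ≈ 6.1098.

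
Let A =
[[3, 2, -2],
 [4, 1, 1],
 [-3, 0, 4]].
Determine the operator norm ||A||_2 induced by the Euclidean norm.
||A||_2 ≈ 6.7413 (= sqrt(largest eigenvalue of A^T A))

||A||_2 = sigma_max(A) = sqrt(lambda_max(A^T A)). Form the symmetric matrix M = A^T A =
[[34, 10, -14],
 [10, 5, -3],
 [-14, -3, 21]].
Its characteristic polynomial (trace, sum of principal 2x2 minors, determinant of M give the coefficients) is
  p(λ) = det(λ I - M) = λ^3 - 60λ^2 + 684λ - 1024.
No integer candidate from the rational root theorem (±divisors of 1024) is a root, so the roots are irrational. The cubic discriminant is Δ = 247629312 > 0, so there are three distinct real roots. p(1) = -399 and p(2) = 112 have opposite signs, so a root lies in (1, 2); Newton's method refines it to λ ≈ 1.7612. p(12) = 272 and p(13) = -75 have opposite signs, so a root lies in (12, 13); Newton's method refines it to λ ≈ 12.7943. p(45) = -619 and p(46) = 816 have opposite signs, so a root lies in (45, 46); Newton's method refines it to λ ≈ 45.4445. Check (Vieta): the three roots sum to 60, matching tr M = 60.
So the eigenvalues of A^T A are ≈ 1.7612, 12.7943, 45.4445 (all ≥ 0, as they must be for A^T A). The largest is λ_max ≈ 45.4445, hence ||A||_2 = sqrt(λ_max) ≈ 6.7413.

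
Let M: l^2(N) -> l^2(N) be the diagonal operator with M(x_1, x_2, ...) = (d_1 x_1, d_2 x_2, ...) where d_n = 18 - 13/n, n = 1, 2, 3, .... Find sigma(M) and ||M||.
sigma(M) = {18 - 13/n : n ≥ 1} ∪ {18}; ||M|| = 18

A bounded diagonal operator on l^2 with diagonal entries d_n has spectrum equal to the closure of {d_n : n ≥ 1}: every d_n is an eigenvalue (with eigenvector e_n), so {d_n} ⊂ sigma(M); the spectrum is closed, so its closure is too; and for lambda not in the closure, (M - lambda I) has bounded inverse (the diagonal entries 1/(d_n - lambda) are bounded). For our sequence d_n = 18 - 13/n, n = 1, 2, 3, ...:
  - {d_n} = {18 - 13/n : n ≥ 1}; the only limit point is 18
  - closure = {18 - 13/n : n ≥ 1} ∪ {18}
For the norm: a diagonal operator has ||M|| = sup_n |d_n|. Here d_n = 18 - 13/n increases monotonically from d_1 = 5 toward 18, with all terms in [5, 18); so sup_n |d_n| = 18 (the supremum is the limit, not attained). So ||M|| = 18.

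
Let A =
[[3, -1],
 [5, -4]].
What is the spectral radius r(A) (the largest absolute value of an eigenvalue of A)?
r(A) = (1 + sqrt(29))/2 ≈ 3.1926

The eigenvalues of A are the roots of its characteristic polynomial. With M = A (coefficients from the trace and determinant):
  p(λ) = det(λ I - M) = λ^2 + λ - 7.
For λ^2 + λ - 7 the discriminant is 29. It is nonnegative but not a perfect square, so the roots are real and irrational: λ = (-1 ± sqrt(29))/2 ≈ 2.1926, -3.1926.
Thus the eigenvalues (to 4 decimals) are 2.1926 (modulus 2.1926); -3.1926 (modulus 3.1926). The spectral radius is the largest modulus: r(A) = (1 + sqrt(29))/2 ≈ 3.1926. (Cross-check: r(A) ≤ ||A||_2 ≈ 7.0725; equality holds whenever A is normal, though it can also hold for some non-normal A.)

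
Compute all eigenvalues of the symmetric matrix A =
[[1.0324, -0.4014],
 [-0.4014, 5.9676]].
sigma(A) ≈ {1, 6}

A is real symmetric, so its spectrum consists of real eigenvalues. Expanding the characteristic polynomial of the displayed matrix gives
  det(λ I - A) = p(λ) = λ^2 + (-7)λ + (6).
Solving p(λ) = 0 yields eigenvalues ≈ 1, 6. (A is shown rounded to 4 decimals, so these recover the underlying integer eigenvalues to within that precision.)
Verification: the trace of A = 7 equals the sum of eigenvalues 7, and det(A) ≈ 5.9998 matches the eigenvalue product 6.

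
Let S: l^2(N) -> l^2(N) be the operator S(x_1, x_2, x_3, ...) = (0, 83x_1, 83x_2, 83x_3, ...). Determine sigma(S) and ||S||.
sigma(S) = closed disk {z in C : |z| ≤ 83}; ||S|| = 83

Note S = 83·U where U is the unit right shift (U x)_k = x_{k-1} (with x_0 := 0); so ||S|| = 83||U|| and sigma(S) = 83·sigma(U). ||S x||^2 = sum_{k≥1} |83x_k|^2 = 6889||x||^2, so ||S|| = 83 and sigma(S) ⊂ {|z| ≤ 83}. For any |lambda| < 83, the equation (S - lambda I) x = 0 forces x_1 = 0, then 83x_k = lambda x_{k+1} ⇒ x = 0, so S has no eigenvalues. But (S - lambda I) is not surjective for |lambda| < 83: solving (S - lambda I) x = e_1 would require x_n proportional to (lambda/83)^(-n), which is not in l^2. So every |lambda| < 83 lies in the residual spectrum. The boundary |lambda| = 83 is in the approximate point spectrum (the spectrum is closed). Hence sigma(S) is the closed disk of radius 83.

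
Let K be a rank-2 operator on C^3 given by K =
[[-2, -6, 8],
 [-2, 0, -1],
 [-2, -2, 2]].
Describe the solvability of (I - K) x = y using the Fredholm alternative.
(I - K) is invertible (det(I - K) = -1 ≠ 0), so for every y in C^3 the equation (I - K) x = y has a unique solution.

K has rank 2 and factors as K = U V^T = u1 v1^T + u2 v2^T with u1 = (2, -1, 0), v1 = (0, -2, 3), u2 = (-2, -2, -2), v2 = (1, 1, -1) (multiplying out reproduces the displayed K). The nonzero eigenvalues of U V^T coincide with those of the 2 x 2 matrix G = V^T U = [[v1·u1, v1·u2], [v2·u1, v2·u2]] = [[2, -2], [1, -2]], and by the Sylvester determinant identity det(I_3 - U V^T) = det(I_2 - V^T U) = det([[-1, 2], [-1, 3]]) = (-1)(3) - (2)(-1) = -1. (Direct check: I - K =
[[3, 6, -8],
 [2, 1, 1],
 [2, 2, -1]]
has determinant -1.) The finite-dimensional Fredholm alternative says: either (I - K) is invertible, or ker(I - K) ≠ {0} and then range(I - K) = ker((I - K)^*)^⊥, with dim ker(I - K) = dim ker((I - K)^*). Since det(I - K) ≠ 0, 1 is not an eigenvalue of K and ker(I - K) = {0}, so we are in the first case: for every y there is a unique x = (I - K)^(-1) y. (Explicitly, by the Woodbury identity, (I - U V^T)^(-1) = I + U (I_2 - G)^(-1) V^T.)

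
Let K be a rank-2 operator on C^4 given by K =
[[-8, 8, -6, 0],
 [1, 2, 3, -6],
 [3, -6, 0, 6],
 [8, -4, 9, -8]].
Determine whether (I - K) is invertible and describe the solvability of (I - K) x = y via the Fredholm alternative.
(I - K) is invertible (det(I - K) = -3 ≠ 0), so for every y in C^4 the equation (I - K) x = y has a unique solution.

K has rank 2 and factors as K = U V^T = u1 v1^T + u2 v2^T with u1 = (2, -1, 0, -3), v1 = (-3, 2, -3, 2), u2 = (2, 2, -3, 1), v2 = (-1, 2, 0, -2) (multiplying out reproduces the displayed K). The nonzero eigenvalues of U V^T coincide with those of the 2 x 2 matrix G = V^T U = [[v1·u1, v1·u2], [v2·u1, v2·u2]] = [[-14, 9], [2, 0]], and by the Sylvester determinant identity det(I_4 - U V^T) = det(I_2 - V^T U) = det([[15, -9], [-2, 1]]) = (15)(1) - (-9)(-2) = -3. (Direct check: I - K =
[[9, -8, 6, 0],
 [-1, -1, -3, 6],
 [-3, 6, 1, -6],
 [-8, 4, -9, 9]]
has determinant -3.) The finite-dimensional Fredholm alternative says: either (I - K) is invertible, or ker(I - K) ≠ {0} and then range(I - K) = ker((I - K)^*)^⊥, with dim ker(I - K) = dim ker((I - K)^*). Since det(I - K) ≠ 0, 1 is not an eigenvalue of K and ker(I - K) = {0}, so we are in the first case: for every y there is a unique x = (I - K)^(-1) y. (Explicitly, by the Woodbury identity, (I - U V^T)^(-1) = I + U (I_2 - G)^(-1) V^T.)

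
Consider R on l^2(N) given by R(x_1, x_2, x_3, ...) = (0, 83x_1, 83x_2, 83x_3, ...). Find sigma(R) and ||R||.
sigma(R) = closed disk {z in C : |z| ≤ 83}; ||R|| = 83

Note R = 83·U where U is the unit right shift (U x)_k = x_{k-1} (with x_0 := 0); so ||R|| = 83||U|| and sigma(R) = 83·sigma(U). ||R x||^2 = sum_{k≥1} |83x_k|^2 = 6889||x||^2, so ||R|| = 83 and sigma(R) ⊂ {|z| ≤ 83}. For any |lambda| < 83, the equation (R - lambda I) x = 0 forces x_1 = 0, then 83x_k = lambda x_{k+1} ⇒ x = 0, so R has no eigenvalues. But (R - lambda I) is not surjective for |lambda| < 83: solving (R - lambda I) x = e_1 would require x_n proportional to (lambda/83)^(-n), which is not in l^2. So every |lambda| < 83 lies in the residual spectrum. The boundary |lambda| = 83 is in the approximate point spectrum (the spectrum is closed). Hence sigma(R) is the closed disk of radius 83.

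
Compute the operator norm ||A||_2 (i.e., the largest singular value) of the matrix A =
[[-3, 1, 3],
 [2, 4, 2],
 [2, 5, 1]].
||A||_2 ≈ 7.3261 (= sqrt(largest eigenvalue of A^T A))

||A||_2 = sigma_max(A) = sqrt(lambda_max(A^T A)). Form the symmetric matrix M = A^T A =
[[17, 15, -3],
 [15, 42, 16],
 [-3, 16, 14]].
Its characteristic polynomial (trace, sum of principal 2x2 minors, determinant of M give the coefficients) is
  p(λ) = det(λ I - M) = λ^3 - 73λ^2 + 1050λ - 676.
No integer candidate from the rational root theorem (±divisors of 676) is a root, so the roots are irrational. The cubic discriminant is Δ = 1113159380 > 0, so there are three distinct real roots. p(0) = -676 and p(1) = 302 have opposite signs, so a root lies in (0, 1); Newton's method refines it to λ ≈ 0.6752. p(18) = 404 and p(19) = -220 have opposite signs, so a root lies in (18, 19); Newton's method refines it to λ ≈ 18.6537. p(53) = -1206 and p(54) = 620 have opposite signs, so a root lies in (53, 54); Newton's method refines it to λ ≈ 53.6711. Check (Vieta): the three roots sum to 73, matching tr M = 73.
So the eigenvalues of A^T A are ≈ 0.6752, 18.6537, 53.6711 (all ≥ 0, as they must be for A^T A). The largest is λ_max ≈ 53.6711, hence ||A||_2 = sqrt(λ_max) ≈ 7.3261.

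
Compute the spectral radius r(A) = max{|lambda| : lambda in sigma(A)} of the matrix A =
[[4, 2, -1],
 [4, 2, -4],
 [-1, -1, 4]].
r(A) = (7 + sqrt(57))/2 ≈ 7.2749

The eigenvalues of A are the roots of its characteristic polynomial. With M = A (coefficients from the trace, the sum of principal 2x2 minors, and det A):
  p(λ) = det(λ I - M) = λ^3 - 10λ^2 + 19λ + 6.
By the rational root theorem any rational root is an integer divisor of 6. Testing λ = 3: p(3) = 27 - 90 + 57 + 6 = 0, so λ = 3 is a root. Dividing out (λ - 3) leaves p(λ) = (λ - 3)(λ^2 - 7λ - 2). For λ^2 - 7λ - 2 the discriminant is 57. It is nonnegative but not a perfect square, so the roots are real and irrational: λ = (7 ± sqrt(57))/2 ≈ 7.2749, -0.2749.
Thus the eigenvalues (to 4 decimals) are 7.2749 (modulus 7.2749); -0.2749 (modulus 0.2749); 3 (modulus 3). The spectral radius is the largest modulus: r(A) = (7 + sqrt(57))/2 ≈ 7.2749. (Cross-check: r(A) ≤ ||A||_2 ≈ 8.0941; equality holds whenever A is normal, though it can also hold for some non-normal A.)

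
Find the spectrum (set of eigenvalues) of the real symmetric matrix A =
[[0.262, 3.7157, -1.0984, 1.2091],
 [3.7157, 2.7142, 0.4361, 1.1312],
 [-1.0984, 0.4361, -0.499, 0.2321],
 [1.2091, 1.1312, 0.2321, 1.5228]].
sigma(A) ≈ {-3, 0, 1, 6}

A is real symmetric, so its spectrum consists of real eigenvalues. Expanding the characteristic polynomial of the displayed matrix gives
  det(λ I - A) = p(λ) = λ^4 + (-4)λ^3 + (-15)λ^2 + (17.9984)λ + (0).
Solving p(λ) = 0 yields eigenvalues ≈ -3, 0, 1, 6. (A is shown rounded to 4 decimals, so these recover the underlying integer eigenvalues to within that precision.)
Verification: the trace of A = 4 equals the sum of eigenvalues 4, and det(A) ≈ 0.0009 matches the eigenvalue product 0.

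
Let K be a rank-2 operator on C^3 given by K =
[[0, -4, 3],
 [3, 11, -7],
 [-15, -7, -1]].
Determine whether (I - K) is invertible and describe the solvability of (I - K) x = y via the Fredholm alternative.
(I - K) is invertible (det(I - K) = -12 ≠ 0), so for every y in C^3 the equation (I - K) x = y has a unique solution.

K has rank 2 and factors as K = U V^T = u1 v1^T + u2 v2^T with u1 = (1, -2, -2), v1 = (3, -1, 2), u2 = (-1, 3, -3), v2 = (3, 3, -1) (multiplying out reproduces the displayed K). The nonzero eigenvalues of U V^T coincide with those of the 2 x 2 matrix G = V^T U = [[v1·u1, v1·u2], [v2·u1, v2·u2]] = [[1, -12], [-1, 9]], and by the Sylvester determinant identity det(I_3 - U V^T) = det(I_2 - V^T U) = det([[0, 12], [1, -8]]) = (0)(-8) - (12)(1) = -12. (Direct check: I - K =
[[1, 4, -3],
 [-3, -10, 7],
 [15, 7, 2]]
has determinant -12.) The finite-dimensional Fredholm alternative says: either (I - K) is invertible, or ker(I - K) ≠ {0} and then range(I - K) = ker((I - K)^*)^⊥, with dim ker(I - K) = dim ker((I - K)^*). Since det(I - K) ≠ 0, 1 is not an eigenvalue of K and ker(I - K) = {0}, so we are in the first case: for every y there is a unique x = (I - K)^(-1) y. (Explicitly, by the Woodbury identity, (I - U V^T)^(-1) = I + U (I_2 - G)^(-1) V^T.)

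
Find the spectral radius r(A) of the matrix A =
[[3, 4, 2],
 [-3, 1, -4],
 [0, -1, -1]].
r(A) ≈ 3.7214

The eigenvalues of A are the roots of its characteristic polynomial. With M = A (coefficients from the trace, the sum of principal 2x2 minors, and det A):
  p(λ) = det(λ I - M) = λ^3 - 3λ^2 + 7λ + 21.
No integer candidate from the rational root theorem (±divisors of 21) is a root, so the roots are irrational. The cubic discriminant is Δ = -18508 < 0, so there is one real root and a complex-conjugate pair. p(-2) = -13 and p(-1) = 10 have opposite signs, so a root lies in (-2, -1); Newton's method refines it to λ ≈ -1.5164. Dividing out (λ - (-1.5164)) leaves approximately λ^2 - 4.5164λ + 13.8486. For λ^2 - 4.5164λ + 13.8486 the discriminant is -34.9967. It is negative, so the remaining roots are the complex-conjugate pair λ ≈ 2.2582 ± 2.9579i. Their product equals the constant term, so |λ|^2 ≈ 13.8486 and |λ| ≈ 3.7214.
Thus the eigenvalues (to 4 decimals) are -1.5164 (modulus 1.5164); 2.2582 ± 2.9579i (modulus 3.7214). The spectral radius is the largest modulus: r(A) ≈ 3.7214. (Cross-check: r(A) ≤ ||A||_2 ≈ 6.4534; equality holds whenever A is normal, though it can also hold for some non-normal A.)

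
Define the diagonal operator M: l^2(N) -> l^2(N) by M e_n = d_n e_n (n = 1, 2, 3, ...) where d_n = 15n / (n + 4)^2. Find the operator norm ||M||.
||M|| = 15/16 (attained at n = 4)

For M diagonal, ||M|| = sup_n |d_n|. Treat f(x) = 15x / (x + 4)^2 for real x > 0. By the quotient rule, f'(x) = 15(4 - x)/(x + 4)^3, which is positive for x < 4 and negative for x > 4. So f has a unique maximum at x = 4, and since 4 is a positive integer, the supremum over n ≥ 1 is attained at n = 4: d_4 = 15·4/(4 + 4)^2 = 15·4/64 = 15/16. Hence ||M|| = 15/16.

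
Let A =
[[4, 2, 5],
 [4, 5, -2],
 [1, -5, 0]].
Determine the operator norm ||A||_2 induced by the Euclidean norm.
||A||_2 ≈ 8.3586 (= sqrt(largest eigenvalue of A^T A))

||A||_2 = sigma_max(A) = sqrt(lambda_max(A^T A)). Form the symmetric matrix M = A^T A =
[[33, 23, 12],
 [23, 54, 0],
 [12, 0, 29]].
Its characteristic polynomial (trace, sum of principal 2x2 minors, determinant of M give the coefficients) is
  p(λ) = det(λ I - M) = λ^3 - 116λ^2 + 3632λ - 28561.
No integer candidate from the rational root theorem (±divisors of 28561) is a root, so the roots are irrational. The cubic discriminant is Δ = 2106717957 > 0, so there are three distinct real roots. p(11) = -1314 and p(12) = 47 have opposite signs, so a root lies in (11, 12); Newton's method refines it to λ ≈ 11.9634. p(34) = 135 and p(35) = -666 have opposite signs, so a root lies in (34, 35); Newton's method refines it to λ ≈ 34.1708. p(69) = -1720 and p(70) = 279 have opposite signs, so a root lies in (69, 70); Newton's method refines it to λ ≈ 69.8658. Check (Vieta): the three roots sum to 116, matching tr M = 116.
So the eigenvalues of A^T A are ≈ 11.9634, 34.1708, 69.8658 (all ≥ 0, as they must be for A^T A). The largest is λ_max ≈ 69.8658, hence ||A||_2 = sqrt(λ_max) ≈ 8.3586.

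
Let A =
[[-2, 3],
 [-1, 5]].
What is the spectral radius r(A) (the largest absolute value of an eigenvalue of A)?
r(A) = (3 + sqrt(37))/2 ≈ 4.5414

The eigenvalues of A are the roots of its characteristic polynomial. With M = A (coefficients from the trace and determinant):
  p(λ) = det(λ I - M) = λ^2 - 3λ - 7.
For λ^2 - 3λ - 7 the discriminant is 37. It is nonnegative but not a perfect square, so the roots are real and irrational: λ = (3 ± sqrt(37))/2 ≈ 4.5414, -1.5414.
Thus the eigenvalues (to 4 decimals) are 4.5414 (modulus 4.5414); -1.5414 (modulus 1.5414). The spectral radius is the largest modulus: r(A) = (3 + sqrt(37))/2 ≈ 4.5414. (Cross-check: r(A) ≤ ||A||_2 ≈ 6.1401; equality holds whenever A is normal, though it can also hold for some non-normal A.)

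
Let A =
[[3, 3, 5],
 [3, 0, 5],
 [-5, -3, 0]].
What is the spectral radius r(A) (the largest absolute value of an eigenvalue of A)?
r(A) ≈ 6.333

The eigenvalues of A are the roots of its characteristic polynomial. With M = A (coefficients from the trace, the sum of principal 2x2 minors, and det A):
  p(λ) = det(λ I - M) = λ^3 - 3λ^2 + 31λ + 75.
No integer candidate from the rational root theorem (±divisors of 75) is a root, so the roots are irrational. The cubic discriminant is Δ = -379840 < 0, so there is one real root and a complex-conjugate pair. p(-2) = -7 and p(-1) = 40 have opposite signs, so a root lies in (-2, -1); Newton's method refines it to λ ≈ -1.87. Dividing out (λ - (-1.87)) leaves approximately λ^2 - 4.87λ + 40.1069. For λ^2 - 4.87λ + 40.1069 the discriminant is -136.7107. It is negative, so the remaining roots are the complex-conjugate pair λ ≈ 2.435 ± 5.8462i. Their product equals the constant term, so |λ|^2 ≈ 40.1069 and |λ| ≈ 6.333.
Thus the eigenvalues (to 4 decimals) are -1.87 (modulus 1.87); 2.435 ± 5.8462i (modulus 6.333). The spectral radius is the largest modulus: r(A) ≈ 6.333. (Cross-check: r(A) ≤ ||A||_2 ≈ 9.3521; equality holds whenever A is normal, though it can also hold for some non-normal A.)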